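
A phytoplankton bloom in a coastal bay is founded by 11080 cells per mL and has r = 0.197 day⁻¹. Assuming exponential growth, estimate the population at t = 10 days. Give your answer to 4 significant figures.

79450 cells per mL

N(t) = N₀·e^(rt) = 11080 × e^(0.197×10) = 11080 × e^1.97.
e^1.97 ≈ 7.1707, so N ≈ 11080 × 7.1707 = 79451.1.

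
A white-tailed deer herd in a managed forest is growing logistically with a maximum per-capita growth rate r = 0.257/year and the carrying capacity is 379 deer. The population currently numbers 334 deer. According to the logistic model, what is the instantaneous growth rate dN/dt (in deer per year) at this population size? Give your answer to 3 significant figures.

dN/dt = rN(1 − N/K) = 0.257 × 334 × (1 − 334/379).
1 − 334/379 = 0.11873; dN/dt = 0.257 × 334 × 0.11873 = 10.192.

10.2 deer per year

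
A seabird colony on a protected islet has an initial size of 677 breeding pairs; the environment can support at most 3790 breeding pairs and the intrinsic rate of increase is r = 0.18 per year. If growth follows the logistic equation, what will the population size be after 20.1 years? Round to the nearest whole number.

3374 breeding pairs

A = (K − N₀)/N₀ = (3790 − 677)/677 = 4.5982.
N(t) = K/(1 + A·e^(−rt)) = 3790/(1 + 4.5982×e^(−0.18×20.1)).
e^(−3.618) = 0.026836; denominator = 1 + 4.5982×0.026836 = 1.1234.
N = 3790/1.1234 = 3373.69.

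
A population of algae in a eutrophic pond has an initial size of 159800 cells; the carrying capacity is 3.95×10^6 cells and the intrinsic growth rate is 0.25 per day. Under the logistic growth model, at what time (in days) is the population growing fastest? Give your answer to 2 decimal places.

Logistic growth is fastest at N = K/2 = 1.975×10^6.
A = (K − N₀)/N₀ = 23.718. Set K/(1 + A·e^(−rt)) = K/2 → A·e^(−rt) = 1.
e^(−0.25t) = 1/23.718 = 0.0421614, so t = ln(23.718)/0.25 = 3.1663/0.25 = 12.665.

12.67 days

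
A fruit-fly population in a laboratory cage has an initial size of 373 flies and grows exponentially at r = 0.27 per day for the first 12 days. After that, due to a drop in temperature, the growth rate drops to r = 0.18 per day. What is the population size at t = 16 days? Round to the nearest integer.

19567 flies

Phase 1: N(12) = 373·e^(0.27×12) = 373·e^3.24 = 9524.08.
Phase 2 runs for 16 − 12 = 4 days at r = 0.18.
N(16) = 9524.08·e^(0.18×4) = 9524.08·e^0.72 = 19566.6.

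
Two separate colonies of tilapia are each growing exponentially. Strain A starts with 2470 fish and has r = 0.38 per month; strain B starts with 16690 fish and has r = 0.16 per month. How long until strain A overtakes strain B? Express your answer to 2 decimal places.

Set 2470·e^(0.38t) = 16690·e^(0.16t).
e^((0.38 − 0.16)t) = 16690/2470 → e^(0.22·t) = 6.7571.
0.22·t = ln(6.7571) = 1.9106, so t = 1.9106/0.22 = 8.6845.

8.68 months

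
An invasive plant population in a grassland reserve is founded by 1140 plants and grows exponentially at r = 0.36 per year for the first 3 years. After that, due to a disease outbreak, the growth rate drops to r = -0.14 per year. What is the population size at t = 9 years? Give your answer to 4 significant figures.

Phase 1: N(3) = 1140·e^(0.36×3) = 1140·e^1.08 = 3356.93.
Phase 2 runs for 9 − 3 = 6 years at r = -0.14.
N(9) = 3356.93·e^(-0.14×6) = 3356.93·e^-0.84 = 1449.22.

1449 plants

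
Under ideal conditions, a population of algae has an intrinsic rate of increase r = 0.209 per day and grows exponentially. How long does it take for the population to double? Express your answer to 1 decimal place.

Doubling time t_d = ln(2)/r = 0.6931/0.209 = 3.3165.

3.3 days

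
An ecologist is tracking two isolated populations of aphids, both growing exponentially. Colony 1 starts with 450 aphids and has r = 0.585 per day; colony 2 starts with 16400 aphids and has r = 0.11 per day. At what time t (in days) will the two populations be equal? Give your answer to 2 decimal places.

7.57 days

Set 450·e^(0.585t) = 16400·e^(0.11t).
e^((0.585 − 0.11)t) = 16400/450 → e^(0.475·t) = 36.444.
0.475·t = ln(36.444) = 3.5958, so t = 3.5958/0.475 = 7.5701.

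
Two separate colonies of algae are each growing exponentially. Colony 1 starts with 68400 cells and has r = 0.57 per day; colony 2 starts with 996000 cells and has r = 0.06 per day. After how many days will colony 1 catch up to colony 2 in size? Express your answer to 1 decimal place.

Set 68400·e^(0.57t) = 996000·e^(0.06t).
e^((0.57 − 0.06)t) = 996000/68400 → e^(0.51·t) = 14.561.
0.51·t = ln(14.561) = 2.6784, so t = 2.6784/0.51 = 5.2517.

5.3 days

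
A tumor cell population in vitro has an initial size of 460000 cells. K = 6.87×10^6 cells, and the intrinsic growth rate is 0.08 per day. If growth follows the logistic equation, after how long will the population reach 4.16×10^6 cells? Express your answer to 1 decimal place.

A = (K − N₀)/N₀ = (6.87×10^6 − 460000)/460000 = 13.935.
Solve 6.87×10^6/(1 + 13.935·e^(−0.08t)) = 4.16×10^6: 1 + 13.935·e^(−0.08t) = 1.6514, so e^(−0.08t) = 0.0467494.
−0.08·t = ln(0.0467494) = -3.063, so t = 3.063/0.08 = 38.287.

38.3 days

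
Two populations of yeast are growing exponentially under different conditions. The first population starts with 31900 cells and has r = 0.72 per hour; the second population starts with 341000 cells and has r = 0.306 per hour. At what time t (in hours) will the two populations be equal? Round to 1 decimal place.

5.7 hours

Set 31900·e^(0.72t) = 341000·e^(0.306t).
e^((0.72 − 0.306)t) = 341000/31900 → e^(0.414·t) = 10.69.
0.414·t = ln(10.69) = 2.3693, so t = 2.3693/0.414 = 5.7229.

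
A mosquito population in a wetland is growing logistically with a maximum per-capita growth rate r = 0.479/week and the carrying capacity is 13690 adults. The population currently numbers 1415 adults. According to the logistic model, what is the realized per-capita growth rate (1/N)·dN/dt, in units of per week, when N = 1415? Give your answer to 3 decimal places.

(1/N)·dN/dt = r(1 − N/K) = 0.479 × (1 − 1415/13690).
= 0.479 × 0.89664 = 0.42949.

0.429 per week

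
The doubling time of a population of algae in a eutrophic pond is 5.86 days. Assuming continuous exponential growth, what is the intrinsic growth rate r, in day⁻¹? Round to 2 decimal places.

0.12 per day

r = ln(2)/t_d = 0.6931/5.86 = 0.11828.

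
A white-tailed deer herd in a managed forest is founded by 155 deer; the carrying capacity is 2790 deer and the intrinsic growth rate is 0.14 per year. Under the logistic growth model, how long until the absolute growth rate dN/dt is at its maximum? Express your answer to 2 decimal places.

Logistic growth is fastest at N = K/2 = 1395.
A = (K − N₀)/N₀ = 17. Set K/(1 + A·e^(−rt)) = K/2 → A·e^(−rt) = 1.
e^(−0.14t) = 1/17 = 0.0588235, so t = ln(17)/0.14 = 2.8332/0.14 = 20.237.

20.24 years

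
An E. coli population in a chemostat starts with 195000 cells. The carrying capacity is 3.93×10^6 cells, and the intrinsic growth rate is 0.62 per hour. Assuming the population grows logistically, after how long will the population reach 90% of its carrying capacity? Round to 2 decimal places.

A = (K − N₀)/N₀ = (3.93×10^6 − 195000)/195000 = 19.154.
Solve 3.93×10^6/(1 + 19.154·e^(−0.62t)) = 3.537×10^6: 1 + 19.154·e^(−0.62t) = 1.1111, so e^(−0.62t) = 0.00580098.
−0.62·t = ln(0.00580098) = -5.1497, so t = 5.1497/0.62 = 8.306.

8.31 hours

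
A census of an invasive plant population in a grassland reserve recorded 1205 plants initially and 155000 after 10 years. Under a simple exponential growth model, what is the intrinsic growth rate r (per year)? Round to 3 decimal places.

From N(t) = N₀·e^(rt): e^(r·10) = 155000/1205 = 128.63.
r·10 = ln(128.63) = 4.8569, so r = 4.8569/10 = 0.48569.

0.486 per year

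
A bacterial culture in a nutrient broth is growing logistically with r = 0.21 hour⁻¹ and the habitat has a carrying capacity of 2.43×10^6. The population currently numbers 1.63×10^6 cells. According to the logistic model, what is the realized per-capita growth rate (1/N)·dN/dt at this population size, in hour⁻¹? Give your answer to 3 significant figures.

0.0691 per hour

(1/N)·dN/dt = r(1 − N/K) = 0.21 × (1 − 1.63×10^6/2.43×10^6).
= 0.21 × 0.32922 = 0.069136.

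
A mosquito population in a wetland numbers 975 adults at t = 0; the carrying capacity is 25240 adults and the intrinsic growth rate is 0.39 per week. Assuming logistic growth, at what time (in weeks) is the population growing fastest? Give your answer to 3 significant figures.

Logistic growth is fastest at N = K/2 = 12620.
A = (K − N₀)/N₀ = 24.887. Set K/(1 + A·e^(−rt)) = K/2 → A·e^(−rt) = 1.
e^(−0.39t) = 1/24.887 = 0.0401813, so t = ln(24.887)/0.39 = 3.2144/0.39 = 8.2419.

8.24 weeks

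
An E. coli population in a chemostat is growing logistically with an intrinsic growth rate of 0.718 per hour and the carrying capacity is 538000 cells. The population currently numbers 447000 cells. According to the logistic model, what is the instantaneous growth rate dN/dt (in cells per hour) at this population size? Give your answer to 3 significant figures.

54300 cells per hour

dN/dt = rN(1 − N/K) = 0.718 × 447000 × (1 − 447000/538000).
1 − 447000/538000 = 0.16914; dN/dt = 0.718 × 447000 × 0.16914 = 54286.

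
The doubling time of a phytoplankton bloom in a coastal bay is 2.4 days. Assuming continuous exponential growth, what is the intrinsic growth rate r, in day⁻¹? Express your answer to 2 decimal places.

r = ln(2)/t_d = 0.6931/2.4 = 0.28881.

0.29 per day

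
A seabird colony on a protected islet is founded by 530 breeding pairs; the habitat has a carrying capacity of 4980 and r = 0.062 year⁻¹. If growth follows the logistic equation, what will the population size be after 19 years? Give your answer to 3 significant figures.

1390 breeding pairs

A = (K − N₀)/N₀ = (4980 − 530)/530 = 8.3962.
N(t) = K/(1 + A·e^(−rt)) = 4980/(1 + 8.3962×e^(−0.062×19)).
e^(−1.178) = 0.30789; denominator = 1 + 8.3962×0.30789 = 3.5851.
N = 4980/3.5851 = 1389.06.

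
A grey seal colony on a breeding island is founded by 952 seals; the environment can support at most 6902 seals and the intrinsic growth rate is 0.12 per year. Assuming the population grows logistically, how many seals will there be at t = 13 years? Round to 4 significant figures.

2984 seals

A = (K − N₀)/N₀ = (6902 − 952)/952 = 6.25.
N(t) = K/(1 + A·e^(−rt)) = 6902/(1 + 6.25×e^(−0.12×13)).
e^(−1.56) = 0.21014; denominator = 1 + 6.25×0.21014 = 2.3134.
N = 6902/2.3134 = 2983.55.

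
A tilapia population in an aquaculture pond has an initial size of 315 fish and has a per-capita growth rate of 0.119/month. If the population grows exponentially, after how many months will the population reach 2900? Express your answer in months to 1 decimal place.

18.7 months

Set N₀·e^(rt) = 2900: e^(0.119·t) = 2900/315 = 9.2063.
0.119·t = ln(9.2063) = 2.2199, so t = 2.2199/0.119 = 18.655.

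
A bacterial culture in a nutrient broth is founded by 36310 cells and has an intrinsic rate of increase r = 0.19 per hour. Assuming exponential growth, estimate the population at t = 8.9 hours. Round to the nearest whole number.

196978 cells

N(t) = N₀·e^(rt) = 36310 × e^(0.19×8.9) = 36310 × e^1.691.
e^1.691 ≈ 5.4249, so N ≈ 36310 × 5.4249 = 196978.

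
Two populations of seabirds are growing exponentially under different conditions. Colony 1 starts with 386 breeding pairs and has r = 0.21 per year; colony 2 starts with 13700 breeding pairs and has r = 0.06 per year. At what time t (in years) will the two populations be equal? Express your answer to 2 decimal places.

Set 386·e^(0.21t) = 13700·e^(0.06t).
e^((0.21 − 0.06)t) = 13700/386 → e^(0.15·t) = 35.492.
0.15·t = ln(35.492) = 3.5693, so t = 3.5693/0.15 = 23.795.

23.80 years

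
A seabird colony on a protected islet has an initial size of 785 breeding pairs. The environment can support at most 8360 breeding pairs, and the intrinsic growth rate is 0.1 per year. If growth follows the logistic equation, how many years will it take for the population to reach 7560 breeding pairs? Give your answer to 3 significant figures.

A = (K − N₀)/N₀ = (8360 − 785)/785 = 9.6497.
Solve 8360/(1 + 9.6497·e^(−0.1t)) = 7560: 1 + 9.6497·e^(−0.1t) = 1.1058, so e^(−0.1t) = 0.0109662.
−0.1·t = ln(0.0109662) = -4.5129, so t = 4.5129/0.1 = 45.129.

45.1 years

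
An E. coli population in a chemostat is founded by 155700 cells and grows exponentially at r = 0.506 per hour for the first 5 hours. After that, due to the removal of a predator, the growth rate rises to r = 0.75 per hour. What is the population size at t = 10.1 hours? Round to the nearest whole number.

89583916 cells

Phase 1: N(5) = 155700·e^(0.506×5) = 155700·e^2.53 = 1.954581×10^6.
Phase 2 runs for 10.1 − 5 = 5.1 hours at r = 0.75.
N(10.1) = 1.954581×10^6·e^(0.75×5.1) = 1.954581×10^6·e^3.825 = 8.958392×10^7.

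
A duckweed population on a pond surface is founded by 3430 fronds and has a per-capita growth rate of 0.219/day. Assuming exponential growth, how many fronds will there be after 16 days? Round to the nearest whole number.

N(t) = N₀·e^(rt) = 3430 × e^(0.219×16) = 3430 × e^3.504.
e^3.504 ≈ 33.248, so N ≈ 3430 × 33.248 = 114041.

114041 fronds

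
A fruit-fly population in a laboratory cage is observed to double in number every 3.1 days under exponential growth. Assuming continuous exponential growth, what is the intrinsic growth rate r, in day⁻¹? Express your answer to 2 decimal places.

0.22 per day

r = ln(2)/t_d = 0.6931/3.1 = 0.2236.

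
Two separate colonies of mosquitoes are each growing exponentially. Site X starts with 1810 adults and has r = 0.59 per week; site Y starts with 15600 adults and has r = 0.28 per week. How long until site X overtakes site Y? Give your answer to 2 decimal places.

Set 1810·e^(0.59t) = 15600·e^(0.28t).
e^((0.59 − 0.28)t) = 15600/1810 → e^(0.31·t) = 8.6188.
0.31·t = ln(8.6188) = 2.1539, so t = 2.1539/0.31 = 6.9482.

6.95 weeks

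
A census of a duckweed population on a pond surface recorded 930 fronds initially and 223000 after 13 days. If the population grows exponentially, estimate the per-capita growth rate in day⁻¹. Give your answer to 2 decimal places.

From N(t) = N₀·e^(rt): e^(r·13) = 223000/930 = 239.78.
r·13 = ln(239.78) = 5.4797, so r = 5.4797/13 = 0.42152.

0.42 per day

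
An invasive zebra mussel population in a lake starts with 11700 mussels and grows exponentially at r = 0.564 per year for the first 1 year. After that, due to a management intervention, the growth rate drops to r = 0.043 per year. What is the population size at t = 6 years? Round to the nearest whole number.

25498 mussels

Phase 1: N(1) = 11700·e^(0.564×1) = 11700·e^0.564 = 20565.
Phase 2 runs for 6 − 1 = 5 years at r = 0.043.
N(6) = 20565·e^(0.043×5) = 20565·e^0.215 = 25497.7.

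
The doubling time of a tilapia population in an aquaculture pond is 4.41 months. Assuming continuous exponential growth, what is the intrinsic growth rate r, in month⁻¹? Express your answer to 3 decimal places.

0.157 per month

r = ln(2)/t_d = 0.6931/4.41 = 0.15718.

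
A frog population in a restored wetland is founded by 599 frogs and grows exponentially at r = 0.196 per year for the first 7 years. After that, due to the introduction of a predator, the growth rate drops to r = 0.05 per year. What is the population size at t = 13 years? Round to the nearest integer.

Phase 1: N(7) = 599·e^(0.196×7) = 599·e^1.372 = 2361.99.
Phase 2 runs for 13 − 7 = 6 years at r = 0.05.
N(13) = 2361.99·e^(0.05×6) = 2361.99·e^0.3 = 3188.36.

3188 frogs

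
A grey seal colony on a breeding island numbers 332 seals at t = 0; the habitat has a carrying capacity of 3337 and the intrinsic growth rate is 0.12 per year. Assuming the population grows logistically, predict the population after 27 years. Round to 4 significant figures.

A = (K − N₀)/N₀ = (3337 − 332)/332 = 9.0512.
N(t) = K/(1 + A·e^(−rt)) = 3337/(1 + 9.0512×e^(−0.12×27)).
e^(−3.24) = 0.039164; denominator = 1 + 9.0512×0.039164 = 1.3545.
N = 3337/1.3545 = 2463.68.

2464 seals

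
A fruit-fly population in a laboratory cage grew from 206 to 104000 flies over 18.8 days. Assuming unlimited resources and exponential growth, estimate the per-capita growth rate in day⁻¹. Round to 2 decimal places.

0.33 per day

From N(t) = N₀·e^(rt): e^(r·18.8) = 104000/206 = 504.85.
r·18.8 = ln(504.85) = 6.2243, so r = 6.2243/18.8 = 0.33108.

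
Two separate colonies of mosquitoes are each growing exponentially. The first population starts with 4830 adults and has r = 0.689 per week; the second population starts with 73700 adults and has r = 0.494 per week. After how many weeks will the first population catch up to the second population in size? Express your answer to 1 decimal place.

14.0 weeks

Set 4830·e^(0.689t) = 73700·e^(0.494t).
e^((0.689 − 0.494)t) = 73700/4830 → e^(0.195·t) = 15.259.
0.195·t = ln(15.259) = 2.7252, so t = 2.7252/0.195 = 13.975.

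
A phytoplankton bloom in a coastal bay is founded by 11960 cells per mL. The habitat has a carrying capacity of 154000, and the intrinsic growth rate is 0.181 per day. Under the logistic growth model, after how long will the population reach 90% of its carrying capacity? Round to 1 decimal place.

25.8 days

A = (K − N₀)/N₀ = (154000 − 11960)/11960 = 11.876.
Solve 154000/(1 + 11.876·e^(−0.181t)) = 138600: 1 + 11.876·e^(−0.181t) = 1.1111, so e^(−0.181t) = 0.00935574.
−0.181·t = ln(0.00935574) = -4.6718, so t = 4.6718/0.181 = 25.811.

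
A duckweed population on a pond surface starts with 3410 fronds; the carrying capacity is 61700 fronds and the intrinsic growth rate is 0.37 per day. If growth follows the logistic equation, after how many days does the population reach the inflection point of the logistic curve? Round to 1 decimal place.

Logistic growth is fastest at N = K/2 = 30850.
A = (K − N₀)/N₀ = 17.094. Set K/(1 + A·e^(−rt)) = K/2 → A·e^(−rt) = 1.
e^(−0.37t) = 1/17.094 = 0.0585006, so t = ln(17.094)/0.37 = 2.8387/0.37 = 7.6722.

7.7 days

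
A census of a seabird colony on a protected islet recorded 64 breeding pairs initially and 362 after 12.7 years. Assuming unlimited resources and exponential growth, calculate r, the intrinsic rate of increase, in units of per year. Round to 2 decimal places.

0.14 per year

From N(t) = N₀·e^(rt): e^(r·12.7) = 362/64 = 5.6562.
r·12.7 = ln(5.6562) = 1.7328, so r = 1.7328/12.7 = 0.13644.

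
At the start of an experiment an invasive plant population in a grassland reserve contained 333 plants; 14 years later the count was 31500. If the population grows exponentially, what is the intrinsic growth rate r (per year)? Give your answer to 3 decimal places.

0.325 per year

From N(t) = N₀·e^(rt): e^(r·14) = 31500/333 = 94.595.
r·14 = ln(94.595) = 4.5496, so r = 4.5496/14 = 0.32497.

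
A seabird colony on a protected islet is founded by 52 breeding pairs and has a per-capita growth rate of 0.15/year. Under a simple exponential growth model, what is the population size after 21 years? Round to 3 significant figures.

N(t) = N₀·e^(rt) = 52 × e^(0.15×21) = 52 × e^3.15.
e^3.15 ≈ 23.336, so N ≈ 52 × 23.336 = 1213.48.

1210 breeding pairs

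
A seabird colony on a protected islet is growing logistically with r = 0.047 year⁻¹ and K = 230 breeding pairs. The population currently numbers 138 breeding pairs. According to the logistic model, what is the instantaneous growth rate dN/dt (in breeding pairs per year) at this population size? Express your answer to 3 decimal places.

dN/dt = rN(1 − N/K) = 0.047 × 138 × (1 − 138/230).
1 − 138/230 = 0.4; dN/dt = 0.047 × 138 × 0.4 = 2.5944.

2.594 breeding pairs per year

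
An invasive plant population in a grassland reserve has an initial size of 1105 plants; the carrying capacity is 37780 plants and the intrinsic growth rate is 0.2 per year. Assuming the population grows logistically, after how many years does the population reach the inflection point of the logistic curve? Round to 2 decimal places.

Logistic growth is fastest at N = K/2 = 18890.
A = (K − N₀)/N₀ = 33.19. Set K/(1 + A·e^(−rt)) = K/2 → A·e^(−rt) = 1.
e^(−0.2t) = 1/33.19 = 0.0301295, so t = ln(33.19)/0.2 = 3.5022/0.2 = 17.511.

17.51 years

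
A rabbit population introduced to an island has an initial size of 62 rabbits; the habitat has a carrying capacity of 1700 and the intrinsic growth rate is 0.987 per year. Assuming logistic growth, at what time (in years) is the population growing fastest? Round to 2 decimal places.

3.32 years

Logistic growth is fastest at N = K/2 = 850.
A = (K − N₀)/N₀ = 26.419. Set K/(1 + A·e^(−rt)) = K/2 → A·e^(−rt) = 1.
e^(−0.987t) = 1/26.419 = 0.037851, so t = ln(26.419)/0.987 = 3.2741/0.987 = 3.3172.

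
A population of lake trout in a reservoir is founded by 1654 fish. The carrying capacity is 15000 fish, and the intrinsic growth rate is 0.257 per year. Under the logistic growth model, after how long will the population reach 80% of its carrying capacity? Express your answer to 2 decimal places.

13.52 years

A = (K − N₀)/N₀ = (15000 − 1654)/1654 = 8.0689.
Solve 15000/(1 + 8.0689·e^(−0.257t)) = 12000: 1 + 8.0689·e^(−0.257t) = 1.25, so e^(−0.257t) = 0.0309831.
−0.257·t = ln(0.0309831) = -3.4743, so t = 3.4743/0.257 = 13.519.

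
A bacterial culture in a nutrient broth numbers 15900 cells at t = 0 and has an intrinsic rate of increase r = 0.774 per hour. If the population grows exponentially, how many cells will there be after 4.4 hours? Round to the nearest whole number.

479105 cells

N(t) = N₀·e^(rt) = 15900 × e^(0.774×4.4) = 15900 × e^3.406.
e^3.406 ≈ 30.132, so N ≈ 15900 × 30.132 = 479105.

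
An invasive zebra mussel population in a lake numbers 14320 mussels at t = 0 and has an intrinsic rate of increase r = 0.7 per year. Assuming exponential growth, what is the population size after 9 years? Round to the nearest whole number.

7798270 mussels

N(t) = N₀·e^(rt) = 14320 × e^(0.7×9) = 14320 × e^6.3.
e^6.3 ≈ 544.57, so N ≈ 14320 × 544.57 = 7.79827×10^6.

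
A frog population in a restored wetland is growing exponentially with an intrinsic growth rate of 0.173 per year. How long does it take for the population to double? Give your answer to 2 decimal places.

Doubling time t_d = ln(2)/r = 0.6931/0.173 = 4.0066.

4.01 years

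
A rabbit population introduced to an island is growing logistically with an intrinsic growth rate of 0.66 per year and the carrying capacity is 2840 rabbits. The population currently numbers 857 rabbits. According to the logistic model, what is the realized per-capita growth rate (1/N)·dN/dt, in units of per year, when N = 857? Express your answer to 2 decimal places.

0.46 per year

(1/N)·dN/dt = r(1 − N/K) = 0.66 × (1 − 857/2840).
= 0.66 × 0.69824 = 0.46084.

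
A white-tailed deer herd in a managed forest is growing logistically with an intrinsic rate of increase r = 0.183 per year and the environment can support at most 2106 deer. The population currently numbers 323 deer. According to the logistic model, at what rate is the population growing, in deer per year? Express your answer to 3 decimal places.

50.043 deer per year

dN/dt = rN(1 − N/K) = 0.183 × 323 × (1 − 323/2106).
1 − 323/2106 = 0.84663; dN/dt = 0.183 × 323 × 0.84663 = 50.043.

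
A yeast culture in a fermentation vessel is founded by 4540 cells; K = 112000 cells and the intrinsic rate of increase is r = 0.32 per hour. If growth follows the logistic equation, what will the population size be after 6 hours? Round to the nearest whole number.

25055 cells

A = (K − N₀)/N₀ = (112000 − 4540)/4540 = 23.67.
N(t) = K/(1 + A·e^(−rt)) = 112000/(1 + 23.67×e^(−0.32×6)).
e^(−1.92) = 0.14661; denominator = 1 + 23.67×0.14661 = 4.4701.
N = 112000/4.4701 = 25055.2.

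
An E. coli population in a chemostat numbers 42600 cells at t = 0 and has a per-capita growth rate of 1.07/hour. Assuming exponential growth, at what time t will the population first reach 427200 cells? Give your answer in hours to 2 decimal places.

2.15 hours

Set N₀·e^(rt) = 427200: e^(1.07·t) = 427200/42600 = 10.028.
1.07·t = ln(10.028) = 2.3054, so t = 2.3054/1.07 = 2.1546.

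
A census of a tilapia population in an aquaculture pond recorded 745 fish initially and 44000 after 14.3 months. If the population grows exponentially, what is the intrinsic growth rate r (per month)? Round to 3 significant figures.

From N(t) = N₀·e^(rt): e^(r·14.3) = 44000/745 = 59.06.
r·14.3 = ln(59.06) = 4.0786, so r = 4.0786/14.3 = 0.28521.

0.285 per month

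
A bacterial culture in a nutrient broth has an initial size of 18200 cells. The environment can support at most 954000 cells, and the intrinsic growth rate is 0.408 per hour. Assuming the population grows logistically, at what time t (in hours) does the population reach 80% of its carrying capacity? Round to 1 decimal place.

13.1 hours

A = (K − N₀)/N₀ = (954000 − 18200)/18200 = 51.418.
Solve 954000/(1 + 51.418·e^(−0.408t)) = 763200: 1 + 51.418·e^(−0.408t) = 1.25, so e^(−0.408t) = 0.00486215.
−0.408·t = ln(0.00486215) = -5.3263, so t = 5.3263/0.408 = 13.055.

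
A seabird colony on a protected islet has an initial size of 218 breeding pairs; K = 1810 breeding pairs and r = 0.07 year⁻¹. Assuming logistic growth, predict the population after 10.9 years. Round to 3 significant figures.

411 breeding pairs

A = (K − N₀)/N₀ = (1810 − 218)/218 = 7.3028.
N(t) = K/(1 + A·e^(−rt)) = 1810/(1 + 7.3028×e^(−0.07×10.9)).
e^(−0.763) = 0.46627; denominator = 1 + 7.3028×0.46627 = 4.405.
N = 1810/4.405 = 410.895.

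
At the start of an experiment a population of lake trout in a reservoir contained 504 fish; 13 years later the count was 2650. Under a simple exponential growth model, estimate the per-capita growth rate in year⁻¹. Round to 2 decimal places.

From N(t) = N₀·e^(rt): e^(r·13) = 2650/504 = 5.2579.
r·13 = ln(5.2579) = 1.6597, so r = 1.6597/13 = 0.12767.

0.13 per year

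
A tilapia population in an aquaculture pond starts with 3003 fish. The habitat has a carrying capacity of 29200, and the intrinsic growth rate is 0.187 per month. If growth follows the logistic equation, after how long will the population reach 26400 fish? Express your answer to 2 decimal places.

23.58 months

A = (K − N₀)/N₀ = (29200 − 3003)/3003 = 8.7236.
Solve 29200/(1 + 8.7236·e^(−0.187t)) = 26400: 1 + 8.7236·e^(−0.187t) = 1.1061, so e^(−0.187t) = 0.0121579.
−0.187·t = ln(0.0121579) = -4.4098, so t = 4.4098/0.187 = 23.582.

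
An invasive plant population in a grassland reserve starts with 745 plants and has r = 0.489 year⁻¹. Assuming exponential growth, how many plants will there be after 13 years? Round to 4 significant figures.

429500 plants

N(t) = N₀·e^(rt) = 745 × e^(0.489×13) = 745 × e^6.357.
e^6.357 ≈ 576.51, so N ≈ 745 × 576.51 = 429503.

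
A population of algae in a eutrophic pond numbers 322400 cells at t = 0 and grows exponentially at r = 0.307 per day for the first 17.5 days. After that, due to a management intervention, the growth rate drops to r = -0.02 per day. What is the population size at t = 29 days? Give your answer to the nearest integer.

Phase 1: N(17.5) = 322400·e^(0.307×17.5) = 322400·e^5.372 = 6.944518×10^7.
Phase 2 runs for 29 − 17.5 = 11.5 days at r = -0.02.
N(29) = 6.944518×10^7·e^(-0.02×11.5) = 6.944518×10^7·e^-0.23 = 5.517653×10^7.

55176533 cells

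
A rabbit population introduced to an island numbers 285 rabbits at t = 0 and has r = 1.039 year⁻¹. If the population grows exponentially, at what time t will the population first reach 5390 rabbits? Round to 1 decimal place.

Set N₀·e^(rt) = 5390: e^(1.039·t) = 5390/285 = 18.912.
1.039·t = ln(18.912) = 2.9398, so t = 2.9398/1.039 = 2.8295.

2.8 years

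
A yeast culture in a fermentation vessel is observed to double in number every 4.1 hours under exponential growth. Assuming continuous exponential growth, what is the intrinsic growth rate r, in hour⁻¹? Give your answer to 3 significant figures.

0.169 per hour

r = ln(2)/t_d = 0.6931/4.1 = 0.16906.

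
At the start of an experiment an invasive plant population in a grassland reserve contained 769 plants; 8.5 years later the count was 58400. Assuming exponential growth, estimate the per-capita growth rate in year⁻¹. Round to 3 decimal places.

0.509 per year

From N(t) = N₀·e^(rt): e^(r·8.5) = 58400/769 = 75.943.
r·8.5 = ln(75.943) = 4.33, so r = 4.33/8.5 = 0.50941.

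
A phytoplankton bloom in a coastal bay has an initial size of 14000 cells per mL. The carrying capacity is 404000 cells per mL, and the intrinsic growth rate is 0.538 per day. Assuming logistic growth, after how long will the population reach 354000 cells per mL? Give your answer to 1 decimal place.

9.8 days

A = (K − N₀)/N₀ = (404000 − 14000)/14000 = 27.857.
Solve 404000/(1 + 27.857·e^(−0.538t)) = 354000: 1 + 27.857·e^(−0.538t) = 1.1412, so e^(−0.538t) = 0.00507026.
−0.538·t = ln(0.00507026) = -5.2844, so t = 5.2844/0.538 = 9.8222.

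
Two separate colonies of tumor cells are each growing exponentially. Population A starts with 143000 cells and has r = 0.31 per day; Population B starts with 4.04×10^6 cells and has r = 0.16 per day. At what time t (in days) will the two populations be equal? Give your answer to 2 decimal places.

22.27 days

Set 143000·e^(0.31t) = 4.04×10^6·e^(0.16t).
e^((0.31 − 0.16)t) = 4.04×10^6/143000 → e^(0.15·t) = 28.252.
0.15·t = ln(28.252) = 3.3412, so t = 3.3412/0.15 = 22.274.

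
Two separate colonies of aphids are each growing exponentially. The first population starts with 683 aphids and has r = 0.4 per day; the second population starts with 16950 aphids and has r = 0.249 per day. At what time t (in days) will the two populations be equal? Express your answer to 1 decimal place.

Set 683·e^(0.4t) = 16950·e^(0.249t).
e^((0.4 − 0.249)t) = 16950/683 → e^(0.151·t) = 24.817.
0.151·t = ln(24.817) = 3.2115, so t = 3.2115/0.151 = 21.268.

21.3 days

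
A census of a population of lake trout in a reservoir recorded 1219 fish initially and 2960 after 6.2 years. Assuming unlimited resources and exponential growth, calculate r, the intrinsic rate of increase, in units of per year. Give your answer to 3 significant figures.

From N(t) = N₀·e^(rt): e^(r·6.2) = 2960/1219 = 2.4282.
r·6.2 = ln(2.4282) = 0.88716, so r = 0.88716/6.2 = 0.14309.

0.143 per year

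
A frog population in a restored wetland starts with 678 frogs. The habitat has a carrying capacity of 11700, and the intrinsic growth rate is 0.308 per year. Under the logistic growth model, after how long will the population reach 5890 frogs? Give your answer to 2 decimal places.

9.10 years

A = (K − N₀)/N₀ = (11700 − 678)/678 = 16.257.
Solve 11700/(1 + 16.257·e^(−0.308t)) = 5890: 1 + 16.257·e^(−0.308t) = 1.9864, so e^(−0.308t) = 0.0606778.
−0.308·t = ln(0.0606778) = -2.8022, so t = 2.8022/0.308 = 9.098.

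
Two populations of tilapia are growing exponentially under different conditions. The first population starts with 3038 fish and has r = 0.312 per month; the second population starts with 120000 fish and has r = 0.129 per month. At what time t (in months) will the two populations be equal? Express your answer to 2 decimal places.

Set 3038·e^(0.312t) = 120000·e^(0.129t).
e^((0.312 − 0.129)t) = 120000/3038 → e^(0.183·t) = 39.5.
0.183·t = ln(39.5) = 3.6763, so t = 3.6763/0.183 = 20.089.

20.09 months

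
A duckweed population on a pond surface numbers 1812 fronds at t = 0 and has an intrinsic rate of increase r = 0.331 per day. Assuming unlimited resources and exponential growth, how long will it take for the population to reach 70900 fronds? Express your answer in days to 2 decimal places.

11.08 days

Set N₀·e^(rt) = 70900: e^(0.331·t) = 70900/1812 = 39.128.
0.331·t = ln(39.128) = 3.6668, so t = 3.6668/0.331 = 11.078.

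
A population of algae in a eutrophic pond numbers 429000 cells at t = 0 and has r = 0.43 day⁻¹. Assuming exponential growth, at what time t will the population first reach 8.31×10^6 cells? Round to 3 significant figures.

6.89 days

Set N₀·e^(rt) = 8.31×10^6: e^(0.43·t) = 8.31×10^6/429000 = 19.371.
0.43·t = ln(19.371) = 2.9638, so t = 2.9638/0.43 = 6.8925.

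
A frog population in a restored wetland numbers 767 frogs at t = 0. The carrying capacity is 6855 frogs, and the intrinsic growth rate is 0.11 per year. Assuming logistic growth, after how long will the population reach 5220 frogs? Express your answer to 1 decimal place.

A = (K − N₀)/N₀ = (6855 − 767)/767 = 7.9374.
Solve 6855/(1 + 7.9374·e^(−0.11t)) = 5220: 1 + 7.9374·e^(−0.11t) = 1.3132, so e^(−0.11t) = 0.039461.
−0.11·t = ln(0.039461) = -3.2324, so t = 3.2324/0.11 = 29.386.

29.4 years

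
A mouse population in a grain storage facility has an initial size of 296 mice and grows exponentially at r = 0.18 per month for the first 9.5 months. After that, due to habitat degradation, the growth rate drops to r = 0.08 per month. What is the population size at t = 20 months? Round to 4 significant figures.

3791 mice

Phase 1: N(9.5) = 296·e^(0.18×9.5) = 296·e^1.71 = 1636.57.
Phase 2 runs for 20 − 9.5 = 10.5 months at r = 0.08.
N(20) = 1636.57·e^(0.08×10.5) = 1636.57·e^0.84 = 3790.9.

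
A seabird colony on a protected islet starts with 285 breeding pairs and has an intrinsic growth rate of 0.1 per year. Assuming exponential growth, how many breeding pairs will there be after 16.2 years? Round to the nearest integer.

N(t) = N₀·e^(rt) = 285 × e^(0.1×16.2) = 285 × e^1.62.
e^1.62 ≈ 5.0531, so N ≈ 285 × 5.0531 = 1440.13.

1440 breeding pairs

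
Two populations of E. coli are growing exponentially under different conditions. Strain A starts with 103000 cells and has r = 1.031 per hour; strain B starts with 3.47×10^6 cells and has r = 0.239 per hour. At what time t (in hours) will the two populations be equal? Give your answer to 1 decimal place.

Set 103000·e^(1.031t) = 3.47×10^6·e^(0.239t).
e^((1.031 − 0.239)t) = 3.47×10^6/103000 → e^(0.792·t) = 33.689.
0.792·t = ln(33.689) = 3.5172, so t = 3.5172/0.792 = 4.4409.

4.4 hours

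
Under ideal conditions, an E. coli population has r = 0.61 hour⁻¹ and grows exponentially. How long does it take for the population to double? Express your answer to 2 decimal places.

1.14 hours

Doubling time t_d = ln(2)/r = 0.6931/0.61 = 1.1363.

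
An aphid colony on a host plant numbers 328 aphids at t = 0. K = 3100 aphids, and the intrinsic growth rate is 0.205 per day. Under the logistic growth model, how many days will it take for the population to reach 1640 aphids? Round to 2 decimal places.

A = (K − N₀)/N₀ = (3100 − 328)/328 = 8.4512.
Solve 3100/(1 + 8.4512·e^(−0.205t)) = 1640: 1 + 8.4512·e^(−0.205t) = 1.8902, so e^(−0.205t) = 0.105339.
−0.205·t = ln(0.105339) = -2.2506, so t = 2.2506/0.205 = 10.978.

10.98 days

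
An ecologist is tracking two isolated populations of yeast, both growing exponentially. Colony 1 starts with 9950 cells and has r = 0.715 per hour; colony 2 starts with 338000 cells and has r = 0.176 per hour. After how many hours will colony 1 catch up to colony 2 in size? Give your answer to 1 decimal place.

Set 9950·e^(0.715t) = 338000·e^(0.176t).
e^((0.715 − 0.176)t) = 338000/9950 → e^(0.539·t) = 33.97.
0.539·t = ln(33.97) = 3.5255, so t = 3.5255/0.539 = 6.5408.

6.5 hours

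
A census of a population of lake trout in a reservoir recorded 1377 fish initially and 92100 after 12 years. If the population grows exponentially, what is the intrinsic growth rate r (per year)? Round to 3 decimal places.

From N(t) = N₀·e^(rt): e^(r·12) = 92100/1377 = 66.885.
r·12 = ln(66.885) = 4.203, so r = 4.203/12 = 0.35025.

0.350 per year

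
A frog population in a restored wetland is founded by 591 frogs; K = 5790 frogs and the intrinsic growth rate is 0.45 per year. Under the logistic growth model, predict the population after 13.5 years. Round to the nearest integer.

A = (K − N₀)/N₀ = (5790 − 591)/591 = 8.797.
N(t) = K/(1 + A·e^(−rt)) = 5790/(1 + 8.797×e^(−0.45×13.5)).
e^(−6.075) = 0.0022996; denominator = 1 + 8.797×0.0022996 = 1.0202.
N = 5790/1.0202 = 5675.19.

5675 frogs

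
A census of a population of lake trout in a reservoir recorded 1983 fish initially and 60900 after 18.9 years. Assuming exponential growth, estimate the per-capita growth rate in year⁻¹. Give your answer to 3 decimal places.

0.181 per year

From N(t) = N₀·e^(rt): e^(r·18.9) = 60900/1983 = 30.711.
r·18.9 = ln(30.711) = 3.4246, so r = 3.4246/18.9 = 0.1812.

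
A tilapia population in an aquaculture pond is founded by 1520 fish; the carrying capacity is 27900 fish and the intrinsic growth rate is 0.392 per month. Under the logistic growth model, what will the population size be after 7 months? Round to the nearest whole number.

13184 fish

A = (K − N₀)/N₀ = (27900 − 1520)/1520 = 17.355.
N(t) = K/(1 + A·e^(−rt)) = 27900/(1 + 17.355×e^(−0.392×7)).
e^(−2.744) = 0.064313; denominator = 1 + 17.355×0.064313 = 2.1162.
N = 27900/2.1162 = 13184.2.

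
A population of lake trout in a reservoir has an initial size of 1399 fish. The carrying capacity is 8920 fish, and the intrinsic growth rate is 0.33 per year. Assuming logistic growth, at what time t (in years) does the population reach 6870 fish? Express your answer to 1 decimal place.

A = (K − N₀)/N₀ = (8920 − 1399)/1399 = 5.376.
Solve 8920/(1 + 5.376·e^(−0.33t)) = 6870: 1 + 5.376·e^(−0.33t) = 1.2984, so e^(−0.33t) = 0.0555059.
−0.33·t = ln(0.0555059) = -2.8913, so t = 2.8913/0.33 = 8.7614.

8.8 years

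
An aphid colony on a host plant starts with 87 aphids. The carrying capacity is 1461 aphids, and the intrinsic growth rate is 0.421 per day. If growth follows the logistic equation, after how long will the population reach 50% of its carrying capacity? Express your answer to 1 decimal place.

6.6 days

A = (K − N₀)/N₀ = (1461 − 87)/87 = 15.793.
Solve 1461/(1 + 15.793·e^(−0.421t)) = 730.5: 1 + 15.793·e^(−0.421t) = 2, so e^(−0.421t) = 0.0633188.
−0.421·t = ln(0.0633188) = -2.7596, so t = 2.7596/0.421 = 6.5548.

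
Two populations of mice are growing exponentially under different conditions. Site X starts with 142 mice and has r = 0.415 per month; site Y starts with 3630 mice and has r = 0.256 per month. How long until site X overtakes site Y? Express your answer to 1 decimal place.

20.4 months

Set 142·e^(0.415t) = 3630·e^(0.256t).
e^((0.415 − 0.256)t) = 3630/142 → e^(0.159·t) = 25.563.
0.159·t = ln(25.563) = 3.2412, so t = 3.2412/0.159 = 20.385.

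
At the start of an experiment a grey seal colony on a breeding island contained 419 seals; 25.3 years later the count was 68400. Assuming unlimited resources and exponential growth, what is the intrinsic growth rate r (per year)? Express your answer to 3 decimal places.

From N(t) = N₀·e^(rt): e^(r·25.3) = 68400/419 = 163.25.
r·25.3 = ln(163.25) = 5.0953, so r = 5.0953/25.3 = 0.20139.

0.201 per year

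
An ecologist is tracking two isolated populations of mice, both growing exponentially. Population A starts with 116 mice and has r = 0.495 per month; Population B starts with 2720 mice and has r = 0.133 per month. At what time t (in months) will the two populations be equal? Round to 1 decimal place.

Set 116·e^(0.495t) = 2720·e^(0.133t).
e^((0.495 − 0.133)t) = 2720/116 → e^(0.362·t) = 23.448.
0.362·t = ln(23.448) = 3.1548, so t = 3.1548/0.362 = 8.7149.

8.7 months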